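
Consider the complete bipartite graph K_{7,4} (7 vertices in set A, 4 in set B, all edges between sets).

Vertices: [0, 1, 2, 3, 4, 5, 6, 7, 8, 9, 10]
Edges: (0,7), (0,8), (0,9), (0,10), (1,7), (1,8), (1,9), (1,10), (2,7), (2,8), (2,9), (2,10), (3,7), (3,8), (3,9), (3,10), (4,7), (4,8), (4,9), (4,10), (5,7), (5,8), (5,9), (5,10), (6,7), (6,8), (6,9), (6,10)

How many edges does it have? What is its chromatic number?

K_{7,4} has 7 * 4 = 28 edges.
Bipartite graphs have chromatic number 2 (color each partition differently).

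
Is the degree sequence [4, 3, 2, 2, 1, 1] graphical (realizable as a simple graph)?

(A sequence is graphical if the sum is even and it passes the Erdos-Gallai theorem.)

Sum of degrees = 13. Sum is odd, so the sequence is NOT graphical.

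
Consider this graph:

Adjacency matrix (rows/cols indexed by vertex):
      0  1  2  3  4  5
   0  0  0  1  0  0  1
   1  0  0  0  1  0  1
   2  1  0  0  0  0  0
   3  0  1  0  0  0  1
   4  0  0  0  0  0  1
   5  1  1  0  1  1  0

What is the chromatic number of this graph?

The graph has a maximum clique of size 3 (lower bound on chromatic number).
A valid 3-coloring: {0: 1, 1: 1, 2: 0, 3: 2, 4: 1, 5: 0}.
Chromatic number = 3.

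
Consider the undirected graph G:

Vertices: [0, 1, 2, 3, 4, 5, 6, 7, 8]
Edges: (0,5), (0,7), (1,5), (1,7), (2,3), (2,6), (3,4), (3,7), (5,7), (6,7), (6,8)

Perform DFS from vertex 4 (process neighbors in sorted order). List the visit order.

DFS from vertex 4 (neighbors processed in ascending order):
Visit order: 4, 3, 2, 6, 7, 0, 5, 1, 8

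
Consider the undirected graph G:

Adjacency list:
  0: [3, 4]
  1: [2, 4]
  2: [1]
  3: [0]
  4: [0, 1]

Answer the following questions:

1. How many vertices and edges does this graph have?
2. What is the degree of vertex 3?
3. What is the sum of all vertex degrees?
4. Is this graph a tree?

Count: 5 vertices, 4 edges.
Vertex 3 has neighbors [0], degree = 1.
Handshaking lemma: 2 * 4 = 8.
A graph is a tree iff it is connected and has exactly n-1 edges. This graph is connected (all 5 vertices in one component) and has 5-1 = 4 edges. It is a tree.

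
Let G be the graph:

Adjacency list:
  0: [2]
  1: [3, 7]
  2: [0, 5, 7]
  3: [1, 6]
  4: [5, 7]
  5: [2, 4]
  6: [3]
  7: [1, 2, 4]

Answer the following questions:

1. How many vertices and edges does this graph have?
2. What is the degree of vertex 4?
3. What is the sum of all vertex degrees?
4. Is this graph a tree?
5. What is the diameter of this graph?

Count: 8 vertices, 8 edges.
Vertex 4 has neighbors [5, 7], degree = 2.
Handshaking lemma: 2 * 8 = 16.
A tree on 8 vertices has 7 edges. This graph has 8 edges (1 extra). Not a tree.
Diameter (longest shortest path) = 5.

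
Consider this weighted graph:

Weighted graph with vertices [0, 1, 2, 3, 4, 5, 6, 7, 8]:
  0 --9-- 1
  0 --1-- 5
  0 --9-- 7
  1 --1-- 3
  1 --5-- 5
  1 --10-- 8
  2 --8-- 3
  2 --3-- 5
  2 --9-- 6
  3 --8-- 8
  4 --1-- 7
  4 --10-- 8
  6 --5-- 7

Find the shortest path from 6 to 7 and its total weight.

Using Dijkstra's algorithm from vertex 6:
Shortest path: 6 -> 7
Total weight: 5 = 5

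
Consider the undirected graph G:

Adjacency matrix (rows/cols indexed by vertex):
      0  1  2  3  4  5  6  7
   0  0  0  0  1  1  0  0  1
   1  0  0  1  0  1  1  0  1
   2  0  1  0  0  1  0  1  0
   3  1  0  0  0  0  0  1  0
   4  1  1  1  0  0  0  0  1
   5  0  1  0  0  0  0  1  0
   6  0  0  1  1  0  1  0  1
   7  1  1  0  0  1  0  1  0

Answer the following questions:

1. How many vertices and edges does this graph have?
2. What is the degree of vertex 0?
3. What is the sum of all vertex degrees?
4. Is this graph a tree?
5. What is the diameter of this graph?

Count: 8 vertices, 13 edges.
Vertex 0 has neighbors [3, 4, 7], degree = 3.
Handshaking lemma: 2 * 13 = 26.
A tree on 8 vertices has 7 edges. This graph has 13 edges (6 extra). Not a tree.
Diameter (longest shortest path) = 3.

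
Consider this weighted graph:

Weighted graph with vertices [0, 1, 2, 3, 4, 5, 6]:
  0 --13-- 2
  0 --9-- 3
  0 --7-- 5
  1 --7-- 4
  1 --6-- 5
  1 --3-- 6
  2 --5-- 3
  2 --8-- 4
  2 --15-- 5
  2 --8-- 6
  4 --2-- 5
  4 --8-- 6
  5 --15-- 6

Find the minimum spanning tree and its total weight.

Applying Kruskal's algorithm (sort edges by weight, add if no cycle):
  Add (4,5) w=2
  Add (1,6) w=3
  Add (2,3) w=5
  Add (1,5) w=6
  Add (0,5) w=7
  Skip (1,4) w=7 (creates cycle)
  Add (2,6) w=8
  Skip (2,4) w=8 (creates cycle)
  Skip (4,6) w=8 (creates cycle)
  Skip (0,3) w=9 (creates cycle)
  Skip (0,2) w=13 (creates cycle)
  Skip (2,5) w=15 (creates cycle)
  Skip (5,6) w=15 (creates cycle)
MST weight = 31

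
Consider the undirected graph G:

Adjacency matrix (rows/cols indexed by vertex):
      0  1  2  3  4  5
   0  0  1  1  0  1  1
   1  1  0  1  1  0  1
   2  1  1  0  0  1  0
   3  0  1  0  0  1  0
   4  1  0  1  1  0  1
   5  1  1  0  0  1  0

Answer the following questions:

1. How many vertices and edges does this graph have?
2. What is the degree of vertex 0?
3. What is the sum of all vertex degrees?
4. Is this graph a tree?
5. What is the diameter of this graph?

Count: 6 vertices, 10 edges.
Vertex 0 has neighbors [1, 2, 4, 5], degree = 4.
Handshaking lemma: 2 * 10 = 20.
A tree on 6 vertices has 5 edges. This graph has 10 edges (5 extra). Not a tree.
Diameter (longest shortest path) = 2.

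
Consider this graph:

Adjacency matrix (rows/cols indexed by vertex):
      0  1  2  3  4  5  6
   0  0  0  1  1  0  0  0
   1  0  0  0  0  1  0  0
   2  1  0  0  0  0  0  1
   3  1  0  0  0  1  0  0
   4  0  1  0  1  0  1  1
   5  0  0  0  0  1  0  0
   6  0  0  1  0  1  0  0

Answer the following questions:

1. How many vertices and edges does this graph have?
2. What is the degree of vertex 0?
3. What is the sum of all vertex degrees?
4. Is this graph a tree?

Count: 7 vertices, 7 edges.
Vertex 0 has neighbors [2, 3], degree = 2.
Handshaking lemma: 2 * 7 = 14.
A tree on 7 vertices has 6 edges. This graph has 7 edges (1 extra). Not a tree.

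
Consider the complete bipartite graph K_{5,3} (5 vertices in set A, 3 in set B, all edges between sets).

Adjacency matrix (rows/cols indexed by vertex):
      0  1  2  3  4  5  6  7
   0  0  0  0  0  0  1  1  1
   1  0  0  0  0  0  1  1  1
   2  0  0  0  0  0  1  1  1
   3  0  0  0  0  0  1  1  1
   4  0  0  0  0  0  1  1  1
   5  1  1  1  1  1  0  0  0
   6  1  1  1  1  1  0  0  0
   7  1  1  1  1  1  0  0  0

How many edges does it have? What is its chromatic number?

K_{5,3} has 5 * 3 = 15 edges.
Bipartite graphs have chromatic number 2 (color each partition differently).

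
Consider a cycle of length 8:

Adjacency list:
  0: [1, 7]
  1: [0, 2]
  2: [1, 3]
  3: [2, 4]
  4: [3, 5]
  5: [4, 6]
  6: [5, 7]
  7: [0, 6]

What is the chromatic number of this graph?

This is an even cycle (C_8). Even cycles are bipartite.
Chromatic number = 2.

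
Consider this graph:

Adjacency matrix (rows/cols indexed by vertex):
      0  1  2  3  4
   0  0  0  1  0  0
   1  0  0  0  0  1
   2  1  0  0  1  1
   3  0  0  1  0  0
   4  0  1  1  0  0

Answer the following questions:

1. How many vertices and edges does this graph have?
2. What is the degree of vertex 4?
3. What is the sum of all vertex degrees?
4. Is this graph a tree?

Count: 5 vertices, 4 edges.
Vertex 4 has neighbors [1, 2], degree = 2.
Handshaking lemma: 2 * 4 = 8.
A graph is a tree iff it is connected and has exactly n-1 edges. This graph is connected (all 5 vertices in one component) and has 5-1 = 4 edges. It is a tree.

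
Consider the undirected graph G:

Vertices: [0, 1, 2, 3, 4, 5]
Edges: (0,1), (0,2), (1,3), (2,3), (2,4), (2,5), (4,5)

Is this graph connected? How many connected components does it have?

Checking connectivity: the graph has 1 connected component(s).
All vertices are reachable from each other. The graph IS connected.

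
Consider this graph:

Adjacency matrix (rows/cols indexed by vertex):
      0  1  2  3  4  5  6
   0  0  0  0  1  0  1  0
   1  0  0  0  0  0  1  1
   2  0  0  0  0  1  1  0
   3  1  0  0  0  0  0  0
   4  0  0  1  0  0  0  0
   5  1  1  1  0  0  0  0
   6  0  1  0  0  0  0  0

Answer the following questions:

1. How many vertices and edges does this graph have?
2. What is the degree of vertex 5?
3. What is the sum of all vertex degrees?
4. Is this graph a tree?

Count: 7 vertices, 6 edges.
Vertex 5 has neighbors [0, 1, 2], degree = 3.
Handshaking lemma: 2 * 6 = 12.
A graph is a tree iff it is connected and has exactly n-1 edges. This graph is connected (all 7 vertices in one component) and has 7-1 = 6 edges. It is a tree.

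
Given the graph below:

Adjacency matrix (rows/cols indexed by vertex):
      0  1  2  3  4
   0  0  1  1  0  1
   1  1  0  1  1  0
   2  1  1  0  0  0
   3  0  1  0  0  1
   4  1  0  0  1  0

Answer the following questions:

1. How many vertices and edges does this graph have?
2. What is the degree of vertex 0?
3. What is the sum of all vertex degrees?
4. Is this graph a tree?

Count: 5 vertices, 6 edges.
Vertex 0 has neighbors [1, 2, 4], degree = 3.
Handshaking lemma: 2 * 6 = 12.
A tree on 5 vertices has 4 edges. This graph has 6 edges (2 extra). Not a tree.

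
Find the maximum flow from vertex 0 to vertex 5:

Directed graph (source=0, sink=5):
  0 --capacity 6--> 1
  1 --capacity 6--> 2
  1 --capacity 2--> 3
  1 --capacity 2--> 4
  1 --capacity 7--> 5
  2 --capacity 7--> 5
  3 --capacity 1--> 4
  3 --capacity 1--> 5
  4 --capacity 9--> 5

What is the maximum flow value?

Computing max flow:
  Flow on (0->1): 6/6
  Flow on (1->5): 6/7
Maximum flow = 6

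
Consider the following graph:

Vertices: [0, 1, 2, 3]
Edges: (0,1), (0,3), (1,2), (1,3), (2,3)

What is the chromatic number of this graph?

The graph has a maximum clique of size 3 (lower bound on chromatic number).
A valid 3-coloring: {0: 2, 1: 0, 2: 2, 3: 1}.
Chromatic number = 3.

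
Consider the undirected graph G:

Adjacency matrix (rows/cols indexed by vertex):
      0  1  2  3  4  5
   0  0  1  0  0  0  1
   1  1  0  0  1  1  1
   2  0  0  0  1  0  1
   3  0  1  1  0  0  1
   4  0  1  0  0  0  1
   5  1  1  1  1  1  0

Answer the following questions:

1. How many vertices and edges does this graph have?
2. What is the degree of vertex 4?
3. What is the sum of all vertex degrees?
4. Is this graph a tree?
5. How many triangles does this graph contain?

Count: 6 vertices, 9 edges.
Vertex 4 has neighbors [1, 5], degree = 2.
Handshaking lemma: 2 * 9 = 18.
A tree on 6 vertices has 5 edges. This graph has 9 edges (4 extra). Not a tree.
Number of triangles = 4.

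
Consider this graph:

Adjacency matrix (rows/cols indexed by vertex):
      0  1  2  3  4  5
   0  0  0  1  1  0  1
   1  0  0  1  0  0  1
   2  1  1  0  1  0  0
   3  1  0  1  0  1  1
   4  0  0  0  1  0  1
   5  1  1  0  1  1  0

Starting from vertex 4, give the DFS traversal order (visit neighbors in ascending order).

DFS from vertex 4 (neighbors processed in ascending order):
Visit order: 4, 3, 0, 2, 1, 5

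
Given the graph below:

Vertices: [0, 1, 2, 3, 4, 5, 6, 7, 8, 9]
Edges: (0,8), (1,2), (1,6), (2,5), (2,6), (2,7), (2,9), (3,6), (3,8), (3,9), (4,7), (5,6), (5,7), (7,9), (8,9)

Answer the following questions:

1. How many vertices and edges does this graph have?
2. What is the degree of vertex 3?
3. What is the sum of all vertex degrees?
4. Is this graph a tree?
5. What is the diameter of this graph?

Count: 10 vertices, 15 edges.
Vertex 3 has neighbors [6, 8, 9], degree = 3.
Handshaking lemma: 2 * 15 = 30.
A tree on 10 vertices has 9 edges. This graph has 15 edges (6 extra). Not a tree.
Diameter (longest shortest path) = 4.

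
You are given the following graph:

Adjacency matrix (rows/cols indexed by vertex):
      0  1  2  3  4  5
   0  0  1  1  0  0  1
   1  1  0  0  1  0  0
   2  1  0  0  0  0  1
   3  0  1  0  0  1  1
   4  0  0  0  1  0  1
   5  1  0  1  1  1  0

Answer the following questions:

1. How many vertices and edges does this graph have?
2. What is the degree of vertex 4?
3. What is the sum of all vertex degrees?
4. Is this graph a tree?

Count: 6 vertices, 8 edges.
Vertex 4 has neighbors [3, 5], degree = 2.
Handshaking lemma: 2 * 8 = 16.
A tree on 6 vertices has 5 edges. This graph has 8 edges (3 extra). Not a tree.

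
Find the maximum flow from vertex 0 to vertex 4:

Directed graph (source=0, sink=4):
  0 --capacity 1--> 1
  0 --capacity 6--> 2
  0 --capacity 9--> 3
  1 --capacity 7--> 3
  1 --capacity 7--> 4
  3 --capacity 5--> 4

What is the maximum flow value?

Computing max flow:
  Flow on (0->1): 1/1
  Flow on (0->3): 5/9
  Flow on (1->4): 1/7
  Flow on (3->4): 5/5
Maximum flow = 6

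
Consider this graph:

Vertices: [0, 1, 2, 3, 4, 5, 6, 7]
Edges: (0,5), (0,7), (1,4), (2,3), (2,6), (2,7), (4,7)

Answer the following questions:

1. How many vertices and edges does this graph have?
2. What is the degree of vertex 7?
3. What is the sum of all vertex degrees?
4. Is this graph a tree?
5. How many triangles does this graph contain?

Count: 8 vertices, 7 edges.
Vertex 7 has neighbors [0, 2, 4], degree = 3.
Handshaking lemma: 2 * 7 = 14.
A graph is a tree iff it is connected and has exactly n-1 edges. This graph is connected (all 8 vertices in one component) and has 8-1 = 7 edges. It is a tree.
Number of triangles = 0.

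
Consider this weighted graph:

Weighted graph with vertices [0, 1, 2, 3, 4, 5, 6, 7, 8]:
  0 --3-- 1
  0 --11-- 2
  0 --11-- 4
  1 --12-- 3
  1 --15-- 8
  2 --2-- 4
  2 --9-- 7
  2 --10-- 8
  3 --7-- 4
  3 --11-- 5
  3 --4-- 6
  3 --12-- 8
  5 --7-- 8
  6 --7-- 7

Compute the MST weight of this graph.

Applying Kruskal's algorithm (sort edges by weight, add if no cycle):
  Add (2,4) w=2
  Add (0,1) w=3
  Add (3,6) w=4
  Add (3,4) w=7
  Add (5,8) w=7
  Add (6,7) w=7
  Skip (2,7) w=9 (creates cycle)
  Add (2,8) w=10
  Add (0,2) w=11
  Skip (0,4) w=11 (creates cycle)
  Skip (3,5) w=11 (creates cycle)
  Skip (1,3) w=12 (creates cycle)
  Skip (3,8) w=12 (creates cycle)
  Skip (1,8) w=15 (creates cycle)
MST weight = 51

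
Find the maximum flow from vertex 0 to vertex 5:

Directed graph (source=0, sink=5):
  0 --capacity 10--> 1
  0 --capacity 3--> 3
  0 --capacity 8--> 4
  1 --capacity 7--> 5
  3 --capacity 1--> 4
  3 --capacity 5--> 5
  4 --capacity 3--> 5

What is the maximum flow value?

Computing max flow:
  Flow on (0->1): 7/10
  Flow on (0->3): 3/3
  Flow on (0->4): 3/8
  Flow on (1->5): 7/7
  Flow on (3->5): 3/5
  Flow on (4->5): 3/3
Maximum flow = 13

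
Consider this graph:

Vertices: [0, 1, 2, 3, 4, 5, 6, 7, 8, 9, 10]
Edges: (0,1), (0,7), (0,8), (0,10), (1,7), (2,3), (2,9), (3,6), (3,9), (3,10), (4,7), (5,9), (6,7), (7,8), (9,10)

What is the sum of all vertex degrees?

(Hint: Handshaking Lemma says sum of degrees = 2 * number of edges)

Count edges: 15 edges.
By Handshaking Lemma: sum of degrees = 2 * 15 = 30.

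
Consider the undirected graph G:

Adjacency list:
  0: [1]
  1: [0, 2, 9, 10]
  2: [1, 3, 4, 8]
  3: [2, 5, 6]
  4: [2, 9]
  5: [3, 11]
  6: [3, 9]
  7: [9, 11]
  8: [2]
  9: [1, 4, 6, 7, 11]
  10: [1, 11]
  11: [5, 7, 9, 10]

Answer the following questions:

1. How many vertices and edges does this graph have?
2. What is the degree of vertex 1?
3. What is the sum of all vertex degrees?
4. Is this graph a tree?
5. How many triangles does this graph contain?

Count: 12 vertices, 16 edges.
Vertex 1 has neighbors [0, 2, 9, 10], degree = 4.
Handshaking lemma: 2 * 16 = 32.
A tree on 12 vertices has 11 edges. This graph has 16 edges (5 extra). Not a tree.
Number of triangles = 1.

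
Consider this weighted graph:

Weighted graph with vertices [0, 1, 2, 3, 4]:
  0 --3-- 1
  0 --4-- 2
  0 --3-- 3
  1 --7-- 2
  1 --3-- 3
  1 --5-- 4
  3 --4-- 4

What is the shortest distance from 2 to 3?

Using Dijkstra's algorithm from vertex 2:
Shortest path: 2 -> 0 -> 3
Total weight: 4 + 3 = 7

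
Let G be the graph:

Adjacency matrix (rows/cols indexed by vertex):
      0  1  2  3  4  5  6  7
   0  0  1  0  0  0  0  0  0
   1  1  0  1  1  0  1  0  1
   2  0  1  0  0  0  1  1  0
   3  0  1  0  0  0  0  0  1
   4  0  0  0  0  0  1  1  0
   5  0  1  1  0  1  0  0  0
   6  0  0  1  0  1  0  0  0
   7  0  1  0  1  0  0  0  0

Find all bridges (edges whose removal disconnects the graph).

A bridge is an edge whose removal increases the number of connected components.
Bridges found: (0,1)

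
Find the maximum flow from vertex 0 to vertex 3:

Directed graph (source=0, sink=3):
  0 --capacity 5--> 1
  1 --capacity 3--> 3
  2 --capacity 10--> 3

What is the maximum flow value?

Computing max flow:
  Flow on (0->1): 3/5
  Flow on (1->3): 3/3
Maximum flow = 3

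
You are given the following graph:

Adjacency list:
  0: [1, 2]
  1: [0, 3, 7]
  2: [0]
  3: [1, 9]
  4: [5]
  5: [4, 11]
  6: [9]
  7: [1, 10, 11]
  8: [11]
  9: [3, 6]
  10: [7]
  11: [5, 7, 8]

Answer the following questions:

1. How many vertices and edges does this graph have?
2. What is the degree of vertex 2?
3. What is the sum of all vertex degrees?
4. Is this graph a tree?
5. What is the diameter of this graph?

Count: 12 vertices, 11 edges.
Vertex 2 has neighbors [0], degree = 1.
Handshaking lemma: 2 * 11 = 22.
A graph is a tree iff it is connected and has exactly n-1 edges. This graph is connected (all 12 vertices in one component) and has 12-1 = 11 edges. It is a tree.
Diameter (longest shortest path) = 7.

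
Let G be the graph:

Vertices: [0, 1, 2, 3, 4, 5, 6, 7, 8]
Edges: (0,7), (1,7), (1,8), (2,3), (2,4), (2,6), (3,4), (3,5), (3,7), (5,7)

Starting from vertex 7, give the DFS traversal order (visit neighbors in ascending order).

DFS from vertex 7 (neighbors processed in ascending order):
Visit order: 7, 0, 1, 8, 3, 2, 4, 6, 5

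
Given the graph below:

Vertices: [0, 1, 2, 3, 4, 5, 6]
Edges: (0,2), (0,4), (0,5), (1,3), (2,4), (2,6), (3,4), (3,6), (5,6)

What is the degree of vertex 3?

Vertex 3 has neighbors [1, 4, 6], so deg(3) = 3.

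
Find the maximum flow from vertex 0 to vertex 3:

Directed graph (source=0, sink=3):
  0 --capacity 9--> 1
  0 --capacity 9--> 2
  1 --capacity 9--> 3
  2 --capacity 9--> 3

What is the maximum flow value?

Computing max flow:
  Flow on (0->1): 9/9
  Flow on (0->2): 9/9
  Flow on (1->3): 9/9
  Flow on (2->3): 9/9
Maximum flow = 18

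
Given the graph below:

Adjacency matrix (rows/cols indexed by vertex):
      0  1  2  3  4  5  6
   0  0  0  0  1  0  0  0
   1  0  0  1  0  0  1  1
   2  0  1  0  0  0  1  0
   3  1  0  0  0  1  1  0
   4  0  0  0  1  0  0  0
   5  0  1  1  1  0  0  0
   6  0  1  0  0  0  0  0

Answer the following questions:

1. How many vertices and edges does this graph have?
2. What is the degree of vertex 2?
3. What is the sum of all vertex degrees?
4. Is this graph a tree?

Count: 7 vertices, 7 edges.
Vertex 2 has neighbors [1, 5], degree = 2.
Handshaking lemma: 2 * 7 = 14.
A tree on 7 vertices has 6 edges. This graph has 7 edges (1 extra). Not a tree.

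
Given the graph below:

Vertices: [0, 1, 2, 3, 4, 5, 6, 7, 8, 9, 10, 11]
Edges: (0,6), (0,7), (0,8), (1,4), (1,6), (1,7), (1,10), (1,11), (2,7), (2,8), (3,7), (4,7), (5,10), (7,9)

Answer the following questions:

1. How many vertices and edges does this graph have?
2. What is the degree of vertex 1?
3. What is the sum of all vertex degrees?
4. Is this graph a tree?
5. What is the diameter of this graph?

Count: 12 vertices, 14 edges.
Vertex 1 has neighbors [4, 6, 7, 10, 11], degree = 5.
Handshaking lemma: 2 * 14 = 28.
A tree on 12 vertices has 11 edges. This graph has 14 edges (3 extra). Not a tree.
Diameter (longest shortest path) = 5.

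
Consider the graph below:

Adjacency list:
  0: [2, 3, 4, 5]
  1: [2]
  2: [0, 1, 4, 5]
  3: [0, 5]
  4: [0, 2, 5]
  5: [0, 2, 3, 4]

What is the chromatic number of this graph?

The graph has a maximum clique of size 4 (lower bound on chromatic number).
A valid 4-coloring: {0: 0, 1: 0, 2: 1, 3: 1, 4: 3, 5: 2}.
Chromatic number = 4.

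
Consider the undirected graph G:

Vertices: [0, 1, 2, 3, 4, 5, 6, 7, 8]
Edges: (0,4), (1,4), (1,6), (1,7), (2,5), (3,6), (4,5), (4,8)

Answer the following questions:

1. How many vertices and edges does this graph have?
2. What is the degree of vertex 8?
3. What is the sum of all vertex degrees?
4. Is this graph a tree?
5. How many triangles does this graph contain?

Count: 9 vertices, 8 edges.
Vertex 8 has neighbors [4], degree = 1.
Handshaking lemma: 2 * 8 = 16.
A graph is a tree iff it is connected and has exactly n-1 edges. This graph is connected (all 9 vertices in one component) and has 9-1 = 8 edges. It is a tree.
Number of triangles = 0.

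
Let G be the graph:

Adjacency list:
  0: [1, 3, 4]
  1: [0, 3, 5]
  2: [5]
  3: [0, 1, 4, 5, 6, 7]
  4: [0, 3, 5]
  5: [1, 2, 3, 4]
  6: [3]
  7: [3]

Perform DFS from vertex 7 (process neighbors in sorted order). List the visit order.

DFS from vertex 7 (neighbors processed in ascending order):
Visit order: 7, 3, 0, 1, 5, 2, 4, 6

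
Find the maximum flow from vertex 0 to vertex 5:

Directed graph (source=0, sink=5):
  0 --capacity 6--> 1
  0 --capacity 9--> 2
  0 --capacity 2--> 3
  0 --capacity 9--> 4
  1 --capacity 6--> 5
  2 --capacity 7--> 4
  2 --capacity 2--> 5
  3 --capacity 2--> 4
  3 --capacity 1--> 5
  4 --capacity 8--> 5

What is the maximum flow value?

Computing max flow:
  Flow on (0->1): 6/6
  Flow on (0->2): 2/9
  Flow on (0->3): 1/2
  Flow on (0->4): 8/9
  Flow on (1->5): 6/6
  Flow on (2->5): 2/2
  Flow on (3->5): 1/1
  Flow on (4->5): 8/8
Maximum flow = 17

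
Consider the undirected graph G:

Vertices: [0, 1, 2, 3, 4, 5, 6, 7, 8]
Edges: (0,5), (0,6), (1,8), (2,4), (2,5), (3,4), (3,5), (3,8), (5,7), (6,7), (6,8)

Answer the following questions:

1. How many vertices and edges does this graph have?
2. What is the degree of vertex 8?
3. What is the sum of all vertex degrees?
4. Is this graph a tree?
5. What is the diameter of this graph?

Count: 9 vertices, 11 edges.
Vertex 8 has neighbors [1, 3, 6], degree = 3.
Handshaking lemma: 2 * 11 = 22.
A tree on 9 vertices has 8 edges. This graph has 11 edges (3 extra). Not a tree.
Diameter (longest shortest path) = 4.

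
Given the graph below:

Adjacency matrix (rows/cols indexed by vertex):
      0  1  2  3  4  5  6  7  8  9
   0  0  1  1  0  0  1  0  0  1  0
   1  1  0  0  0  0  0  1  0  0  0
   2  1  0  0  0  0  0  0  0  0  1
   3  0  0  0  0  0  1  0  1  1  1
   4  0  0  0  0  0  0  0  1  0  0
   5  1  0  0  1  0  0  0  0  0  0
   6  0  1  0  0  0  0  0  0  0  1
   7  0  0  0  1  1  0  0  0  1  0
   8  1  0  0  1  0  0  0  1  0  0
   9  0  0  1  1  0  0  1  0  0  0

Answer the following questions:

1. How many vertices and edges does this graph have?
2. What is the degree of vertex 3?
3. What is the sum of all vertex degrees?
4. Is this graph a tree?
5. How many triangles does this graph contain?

Count: 10 vertices, 13 edges.
Vertex 3 has neighbors [5, 7, 8, 9], degree = 4.
Handshaking lemma: 2 * 13 = 26.
A tree on 10 vertices has 9 edges. This graph has 13 edges (4 extra). Not a tree.
Number of triangles = 1.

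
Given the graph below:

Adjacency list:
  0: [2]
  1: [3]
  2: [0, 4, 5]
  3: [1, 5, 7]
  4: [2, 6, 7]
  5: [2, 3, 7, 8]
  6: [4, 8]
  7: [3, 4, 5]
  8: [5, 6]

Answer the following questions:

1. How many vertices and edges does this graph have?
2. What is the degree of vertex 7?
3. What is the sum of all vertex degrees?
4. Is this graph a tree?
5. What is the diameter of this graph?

Count: 9 vertices, 11 edges.
Vertex 7 has neighbors [3, 4, 5], degree = 3.
Handshaking lemma: 2 * 11 = 22.
A tree on 9 vertices has 8 edges. This graph has 11 edges (3 extra). Not a tree.
Diameter (longest shortest path) = 4.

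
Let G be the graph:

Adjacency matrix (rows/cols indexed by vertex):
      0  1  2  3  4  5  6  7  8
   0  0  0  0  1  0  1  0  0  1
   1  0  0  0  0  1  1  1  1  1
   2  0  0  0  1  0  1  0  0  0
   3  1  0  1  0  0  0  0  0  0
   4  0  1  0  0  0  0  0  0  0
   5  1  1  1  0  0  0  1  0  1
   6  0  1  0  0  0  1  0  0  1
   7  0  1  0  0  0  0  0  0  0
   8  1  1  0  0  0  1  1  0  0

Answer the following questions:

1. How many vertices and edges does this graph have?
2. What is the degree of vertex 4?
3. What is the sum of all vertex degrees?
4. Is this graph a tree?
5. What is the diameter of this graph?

Count: 9 vertices, 13 edges.
Vertex 4 has neighbors [1], degree = 1.
Handshaking lemma: 2 * 13 = 26.
A tree on 9 vertices has 8 edges. This graph has 13 edges (5 extra). Not a tree.
Diameter (longest shortest path) = 4.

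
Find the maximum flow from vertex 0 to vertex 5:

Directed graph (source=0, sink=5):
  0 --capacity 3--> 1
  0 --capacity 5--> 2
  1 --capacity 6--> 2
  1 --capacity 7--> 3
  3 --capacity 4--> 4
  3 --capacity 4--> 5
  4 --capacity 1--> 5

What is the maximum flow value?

Computing max flow:
  Flow on (0->1): 3/3
  Flow on (1->3): 3/7
  Flow on (3->5): 3/4
Maximum flow = 3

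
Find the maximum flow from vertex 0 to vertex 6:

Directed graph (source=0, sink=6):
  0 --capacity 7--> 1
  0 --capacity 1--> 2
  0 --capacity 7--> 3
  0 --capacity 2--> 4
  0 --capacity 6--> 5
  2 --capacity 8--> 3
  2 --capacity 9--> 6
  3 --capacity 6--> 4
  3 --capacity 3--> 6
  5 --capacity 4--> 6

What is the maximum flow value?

Computing max flow:
  Flow on (0->2): 1/1
  Flow on (0->3): 3/7
  Flow on (0->5): 4/6
  Flow on (2->6): 1/9
  Flow on (3->6): 3/3
  Flow on (5->6): 4/4
Maximum flow = 8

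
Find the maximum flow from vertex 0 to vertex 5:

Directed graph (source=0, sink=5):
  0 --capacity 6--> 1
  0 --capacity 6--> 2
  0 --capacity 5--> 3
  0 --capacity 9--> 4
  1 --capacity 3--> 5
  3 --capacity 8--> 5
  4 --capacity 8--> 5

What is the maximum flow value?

Computing max flow:
  Flow on (0->1): 3/6
  Flow on (0->3): 5/5
  Flow on (0->4): 8/9
  Flow on (1->5): 3/3
  Flow on (3->5): 5/8
  Flow on (4->5): 8/8
Maximum flow = 16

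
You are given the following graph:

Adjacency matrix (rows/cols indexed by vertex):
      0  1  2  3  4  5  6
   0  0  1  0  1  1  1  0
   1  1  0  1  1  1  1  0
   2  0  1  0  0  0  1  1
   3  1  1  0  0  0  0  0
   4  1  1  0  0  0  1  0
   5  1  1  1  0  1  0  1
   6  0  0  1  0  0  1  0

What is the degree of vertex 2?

Vertex 2 has neighbors [1, 5, 6], so deg(2) = 3.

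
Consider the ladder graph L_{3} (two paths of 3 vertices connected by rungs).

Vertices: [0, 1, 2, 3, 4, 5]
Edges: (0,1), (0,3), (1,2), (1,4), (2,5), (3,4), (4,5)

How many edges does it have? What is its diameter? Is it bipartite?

Ladder graph L_{3}: 3 rungs + 2 * (3-1) path edges = 3 + 4 = 7 edges.
Diameter = 3.
Ladder graphs are bipartite (alternating coloring along each path).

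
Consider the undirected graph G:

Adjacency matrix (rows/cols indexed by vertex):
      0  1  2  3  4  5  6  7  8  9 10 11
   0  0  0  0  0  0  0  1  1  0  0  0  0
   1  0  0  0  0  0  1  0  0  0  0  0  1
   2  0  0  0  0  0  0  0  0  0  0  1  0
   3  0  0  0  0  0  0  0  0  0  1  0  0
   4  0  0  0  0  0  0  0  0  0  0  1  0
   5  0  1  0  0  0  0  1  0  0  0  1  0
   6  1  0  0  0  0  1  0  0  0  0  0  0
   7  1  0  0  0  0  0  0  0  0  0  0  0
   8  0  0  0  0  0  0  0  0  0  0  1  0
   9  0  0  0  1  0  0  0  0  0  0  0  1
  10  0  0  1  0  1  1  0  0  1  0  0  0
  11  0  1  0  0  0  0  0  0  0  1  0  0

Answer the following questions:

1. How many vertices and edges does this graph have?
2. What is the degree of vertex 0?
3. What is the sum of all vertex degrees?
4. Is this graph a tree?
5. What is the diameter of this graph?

Count: 12 vertices, 11 edges.
Vertex 0 has neighbors [6, 7], degree = 2.
Handshaking lemma: 2 * 11 = 22.
A graph is a tree iff it is connected and has exactly n-1 edges. This graph is connected (all 12 vertices in one component) and has 12-1 = 11 edges. It is a tree.
Diameter (longest shortest path) = 7.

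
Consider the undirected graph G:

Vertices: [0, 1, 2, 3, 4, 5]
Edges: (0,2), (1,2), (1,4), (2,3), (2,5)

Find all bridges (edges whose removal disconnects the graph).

A bridge is an edge whose removal increases the number of connected components.
Bridges found: (0,2), (1,2), (1,4), (2,3), (2,5)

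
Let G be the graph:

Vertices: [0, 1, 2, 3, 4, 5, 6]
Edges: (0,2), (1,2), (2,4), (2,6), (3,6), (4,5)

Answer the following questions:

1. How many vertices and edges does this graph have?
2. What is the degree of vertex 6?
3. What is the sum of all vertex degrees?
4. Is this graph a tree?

Count: 7 vertices, 6 edges.
Vertex 6 has neighbors [2, 3], degree = 2.
Handshaking lemma: 2 * 6 = 12.
A graph is a tree iff it is connected and has exactly n-1 edges. This graph is connected (all 7 vertices in one component) and has 7-1 = 6 edges. It is a tree.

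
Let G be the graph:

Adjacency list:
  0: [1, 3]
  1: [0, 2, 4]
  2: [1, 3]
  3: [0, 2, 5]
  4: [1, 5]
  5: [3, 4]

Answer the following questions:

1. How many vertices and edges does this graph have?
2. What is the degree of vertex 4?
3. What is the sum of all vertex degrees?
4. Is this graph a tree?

Count: 6 vertices, 7 edges.
Vertex 4 has neighbors [1, 5], degree = 2.
Handshaking lemma: 2 * 7 = 14.
A tree on 6 vertices has 5 edges. This graph has 7 edges (2 extra). Not a tree.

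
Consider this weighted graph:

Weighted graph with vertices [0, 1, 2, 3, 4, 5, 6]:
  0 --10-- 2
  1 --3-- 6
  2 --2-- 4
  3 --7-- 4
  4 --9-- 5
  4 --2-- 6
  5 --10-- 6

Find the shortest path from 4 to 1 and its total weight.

Using Dijkstra's algorithm from vertex 4:
Shortest path: 4 -> 6 -> 1
Total weight: 2 + 3 = 5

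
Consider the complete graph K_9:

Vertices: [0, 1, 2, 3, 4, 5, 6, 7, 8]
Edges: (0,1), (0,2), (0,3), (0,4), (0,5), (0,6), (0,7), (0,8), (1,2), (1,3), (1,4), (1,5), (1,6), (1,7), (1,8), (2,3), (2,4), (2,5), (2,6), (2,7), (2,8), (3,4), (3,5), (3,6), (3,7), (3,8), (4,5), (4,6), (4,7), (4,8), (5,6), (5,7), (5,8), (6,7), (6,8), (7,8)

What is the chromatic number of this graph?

In K_9, every vertex is adjacent to every other vertex.
Each vertex needs a unique color.
Chromatic number = 9.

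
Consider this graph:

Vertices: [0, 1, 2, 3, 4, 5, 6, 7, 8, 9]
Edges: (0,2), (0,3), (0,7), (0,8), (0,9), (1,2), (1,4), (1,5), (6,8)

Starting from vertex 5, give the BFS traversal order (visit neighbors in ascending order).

BFS from vertex 5 (neighbors processed in ascending order):
Visit order: 5, 1, 2, 4, 0, 3, 7, 8, 9, 6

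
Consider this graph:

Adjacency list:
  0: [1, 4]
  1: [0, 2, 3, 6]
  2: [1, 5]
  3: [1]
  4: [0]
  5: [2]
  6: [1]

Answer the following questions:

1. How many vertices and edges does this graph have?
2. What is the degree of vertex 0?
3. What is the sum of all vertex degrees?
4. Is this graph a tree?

Count: 7 vertices, 6 edges.
Vertex 0 has neighbors [1, 4], degree = 2.
Handshaking lemma: 2 * 6 = 12.
A graph is a tree iff it is connected and has exactly n-1 edges. This graph is connected (all 7 vertices in one component) and has 7-1 = 6 edges. It is a tree.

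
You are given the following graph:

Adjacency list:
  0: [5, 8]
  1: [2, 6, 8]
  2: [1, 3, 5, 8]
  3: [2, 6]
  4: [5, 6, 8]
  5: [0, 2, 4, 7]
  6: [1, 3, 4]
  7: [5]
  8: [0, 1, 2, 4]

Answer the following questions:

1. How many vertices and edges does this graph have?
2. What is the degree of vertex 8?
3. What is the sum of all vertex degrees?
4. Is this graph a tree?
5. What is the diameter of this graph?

Count: 9 vertices, 13 edges.
Vertex 8 has neighbors [0, 1, 2, 4], degree = 4.
Handshaking lemma: 2 * 13 = 26.
A tree on 9 vertices has 8 edges. This graph has 13 edges (5 extra). Not a tree.
Diameter (longest shortest path) = 3.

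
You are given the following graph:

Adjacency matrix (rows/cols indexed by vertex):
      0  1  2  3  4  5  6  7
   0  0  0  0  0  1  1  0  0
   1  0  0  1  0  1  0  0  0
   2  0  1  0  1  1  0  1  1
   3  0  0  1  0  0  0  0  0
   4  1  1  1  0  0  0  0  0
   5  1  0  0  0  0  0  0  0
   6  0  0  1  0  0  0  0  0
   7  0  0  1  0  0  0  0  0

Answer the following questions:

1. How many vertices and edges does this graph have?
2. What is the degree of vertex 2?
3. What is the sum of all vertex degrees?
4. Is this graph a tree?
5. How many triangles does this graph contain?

Count: 8 vertices, 8 edges.
Vertex 2 has neighbors [1, 3, 4, 6, 7], degree = 5.
Handshaking lemma: 2 * 8 = 16.
A tree on 8 vertices has 7 edges. This graph has 8 edges (1 extra). Not a tree.
Number of triangles = 1.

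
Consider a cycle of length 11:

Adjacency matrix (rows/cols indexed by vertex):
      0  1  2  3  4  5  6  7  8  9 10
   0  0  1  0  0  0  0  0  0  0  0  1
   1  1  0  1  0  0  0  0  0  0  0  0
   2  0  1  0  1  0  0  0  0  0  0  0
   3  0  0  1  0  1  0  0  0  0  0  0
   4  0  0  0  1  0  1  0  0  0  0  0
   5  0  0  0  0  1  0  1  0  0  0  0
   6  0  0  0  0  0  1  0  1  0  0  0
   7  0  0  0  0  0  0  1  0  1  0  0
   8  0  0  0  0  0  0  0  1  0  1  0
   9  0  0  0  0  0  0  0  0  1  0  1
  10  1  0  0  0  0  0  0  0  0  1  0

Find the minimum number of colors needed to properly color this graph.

This is an odd cycle (C_11). Odd cycles are not bipartite (any 2-coloring forces two adjacent vertices to match), and 3 colors suffice.
Chromatic number = 3.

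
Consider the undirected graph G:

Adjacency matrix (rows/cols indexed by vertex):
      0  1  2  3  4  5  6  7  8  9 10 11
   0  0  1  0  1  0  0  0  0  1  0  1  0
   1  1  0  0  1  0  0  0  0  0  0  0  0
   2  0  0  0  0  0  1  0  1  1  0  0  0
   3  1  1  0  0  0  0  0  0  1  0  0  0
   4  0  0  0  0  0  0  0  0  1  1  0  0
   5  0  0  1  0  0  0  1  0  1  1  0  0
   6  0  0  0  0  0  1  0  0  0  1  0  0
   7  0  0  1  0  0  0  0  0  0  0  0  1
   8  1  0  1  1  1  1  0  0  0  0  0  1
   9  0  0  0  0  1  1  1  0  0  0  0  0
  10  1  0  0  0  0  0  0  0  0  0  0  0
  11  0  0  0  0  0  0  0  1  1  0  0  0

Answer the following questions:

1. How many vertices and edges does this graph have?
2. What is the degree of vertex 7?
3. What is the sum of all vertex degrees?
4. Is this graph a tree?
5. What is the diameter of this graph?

Count: 12 vertices, 17 edges.
Vertex 7 has neighbors [2, 11], degree = 2.
Handshaking lemma: 2 * 17 = 34.
A tree on 12 vertices has 11 edges. This graph has 17 edges (6 extra). Not a tree.
Diameter (longest shortest path) = 4.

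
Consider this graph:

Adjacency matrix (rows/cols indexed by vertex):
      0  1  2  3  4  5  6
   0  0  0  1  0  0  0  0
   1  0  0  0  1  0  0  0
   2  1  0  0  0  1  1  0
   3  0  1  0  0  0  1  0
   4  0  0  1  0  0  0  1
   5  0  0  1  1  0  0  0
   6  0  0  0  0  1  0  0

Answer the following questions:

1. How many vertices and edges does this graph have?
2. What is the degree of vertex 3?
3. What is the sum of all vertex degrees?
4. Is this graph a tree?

Count: 7 vertices, 6 edges.
Vertex 3 has neighbors [1, 5], degree = 2.
Handshaking lemma: 2 * 6 = 12.
A graph is a tree iff it is connected and has exactly n-1 edges. This graph is connected (all 7 vertices in one component) and has 7-1 = 6 edges. It is a tree.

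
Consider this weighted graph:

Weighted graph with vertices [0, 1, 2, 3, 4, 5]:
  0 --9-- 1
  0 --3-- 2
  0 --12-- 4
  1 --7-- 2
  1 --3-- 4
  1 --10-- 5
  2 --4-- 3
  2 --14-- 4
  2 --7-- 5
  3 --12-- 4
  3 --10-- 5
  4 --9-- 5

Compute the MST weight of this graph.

Applying Kruskal's algorithm (sort edges by weight, add if no cycle):
  Add (0,2) w=3
  Add (1,4) w=3
  Add (2,3) w=4
  Add (1,2) w=7
  Add (2,5) w=7
  Skip (0,1) w=9 (creates cycle)
  Skip (4,5) w=9 (creates cycle)
  Skip (1,5) w=10 (creates cycle)
  Skip (3,5) w=10 (creates cycle)
  Skip (0,4) w=12 (creates cycle)
  Skip (3,4) w=12 (creates cycle)
  Skip (2,4) w=14 (creates cycle)
MST weight = 24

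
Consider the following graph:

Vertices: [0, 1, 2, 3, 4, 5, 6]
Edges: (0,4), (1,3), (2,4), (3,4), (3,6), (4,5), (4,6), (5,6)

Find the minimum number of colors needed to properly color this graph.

The graph has a maximum clique of size 3 (lower bound on chromatic number).
A valid 3-coloring: {0: 1, 1: 0, 2: 1, 3: 1, 4: 0, 5: 1, 6: 2}.
Chromatic number = 3.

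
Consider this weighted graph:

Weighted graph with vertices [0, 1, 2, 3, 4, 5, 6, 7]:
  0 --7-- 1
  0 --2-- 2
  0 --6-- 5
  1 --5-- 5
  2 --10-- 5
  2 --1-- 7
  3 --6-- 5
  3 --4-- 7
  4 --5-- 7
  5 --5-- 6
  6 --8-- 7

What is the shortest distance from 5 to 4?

Using Dijkstra's algorithm from vertex 5:
Shortest path: 5 -> 0 -> 2 -> 7 -> 4
Total weight: 6 + 2 + 1 + 5 = 14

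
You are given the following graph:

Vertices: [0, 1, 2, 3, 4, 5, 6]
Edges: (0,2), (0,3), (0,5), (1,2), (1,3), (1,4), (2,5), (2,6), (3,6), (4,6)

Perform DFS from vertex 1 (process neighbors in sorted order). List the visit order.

DFS from vertex 1 (neighbors processed in ascending order):
Visit order: 1, 2, 0, 3, 6, 4, 5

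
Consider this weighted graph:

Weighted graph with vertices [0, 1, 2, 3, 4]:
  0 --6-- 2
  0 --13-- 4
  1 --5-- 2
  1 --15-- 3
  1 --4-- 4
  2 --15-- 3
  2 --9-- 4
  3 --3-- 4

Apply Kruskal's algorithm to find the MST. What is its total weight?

Applying Kruskal's algorithm (sort edges by weight, add if no cycle):
  Add (3,4) w=3
  Add (1,4) w=4
  Add (1,2) w=5
  Add (0,2) w=6
  Skip (2,4) w=9 (creates cycle)
  Skip (0,4) w=13 (creates cycle)
  Skip (1,3) w=15 (creates cycle)
  Skip (2,3) w=15 (creates cycle)
MST weight = 18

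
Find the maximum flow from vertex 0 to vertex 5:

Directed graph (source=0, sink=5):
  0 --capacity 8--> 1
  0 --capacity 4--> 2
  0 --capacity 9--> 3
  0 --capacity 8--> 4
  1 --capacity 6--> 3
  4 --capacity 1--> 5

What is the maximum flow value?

Computing max flow:
  Flow on (0->4): 1/8
  Flow on (4->5): 1/1
Maximum flow = 1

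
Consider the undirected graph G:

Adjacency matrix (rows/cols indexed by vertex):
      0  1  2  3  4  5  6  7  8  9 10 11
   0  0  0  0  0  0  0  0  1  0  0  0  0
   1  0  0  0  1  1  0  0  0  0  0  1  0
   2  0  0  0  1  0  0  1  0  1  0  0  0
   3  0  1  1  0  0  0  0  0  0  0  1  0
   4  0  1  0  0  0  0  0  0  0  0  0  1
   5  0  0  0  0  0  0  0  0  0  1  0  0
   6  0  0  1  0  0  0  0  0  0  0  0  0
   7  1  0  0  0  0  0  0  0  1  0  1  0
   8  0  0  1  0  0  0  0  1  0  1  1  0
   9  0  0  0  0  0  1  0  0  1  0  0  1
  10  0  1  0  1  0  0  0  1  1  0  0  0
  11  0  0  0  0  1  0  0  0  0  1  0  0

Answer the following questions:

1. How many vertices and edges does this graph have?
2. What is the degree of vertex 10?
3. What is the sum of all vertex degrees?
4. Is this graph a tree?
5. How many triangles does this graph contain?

Count: 12 vertices, 15 edges.
Vertex 10 has neighbors [1, 3, 7, 8], degree = 4.
Handshaking lemma: 2 * 15 = 30.
A tree on 12 vertices has 11 edges. This graph has 15 edges (4 extra). Not a tree.
Number of triangles = 2.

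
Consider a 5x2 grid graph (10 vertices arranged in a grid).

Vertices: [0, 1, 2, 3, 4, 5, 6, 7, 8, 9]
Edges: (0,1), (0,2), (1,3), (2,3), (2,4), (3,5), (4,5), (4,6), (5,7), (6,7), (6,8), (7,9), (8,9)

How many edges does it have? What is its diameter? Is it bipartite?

A 5x2 grid has 8 vertical edges and 5 horizontal edges.
Total edges = 8 + 5 = 13.
Diameter = (5-1) + (2-1) = 5 (corner to opposite corner).
Grid graphs are bipartite (checkerboard coloring).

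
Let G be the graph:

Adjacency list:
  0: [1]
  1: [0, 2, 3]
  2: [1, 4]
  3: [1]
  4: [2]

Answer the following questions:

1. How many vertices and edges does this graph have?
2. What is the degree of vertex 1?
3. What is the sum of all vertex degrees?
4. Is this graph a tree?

Count: 5 vertices, 4 edges.
Vertex 1 has neighbors [0, 2, 3], degree = 3.
Handshaking lemma: 2 * 4 = 8.
A graph is a tree iff it is connected and has exactly n-1 edges. This graph is connected (all 5 vertices in one component) and has 5-1 = 4 edges. It is a tree.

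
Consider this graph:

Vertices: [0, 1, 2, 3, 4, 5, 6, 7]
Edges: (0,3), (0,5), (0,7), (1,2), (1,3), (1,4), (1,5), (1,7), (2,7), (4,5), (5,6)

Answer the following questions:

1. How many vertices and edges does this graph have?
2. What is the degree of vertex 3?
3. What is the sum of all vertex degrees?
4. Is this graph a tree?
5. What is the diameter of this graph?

Count: 8 vertices, 11 edges.
Vertex 3 has neighbors [0, 1], degree = 2.
Handshaking lemma: 2 * 11 = 22.
A tree on 8 vertices has 7 edges. This graph has 11 edges (4 extra). Not a tree.
Diameter (longest shortest path) = 3.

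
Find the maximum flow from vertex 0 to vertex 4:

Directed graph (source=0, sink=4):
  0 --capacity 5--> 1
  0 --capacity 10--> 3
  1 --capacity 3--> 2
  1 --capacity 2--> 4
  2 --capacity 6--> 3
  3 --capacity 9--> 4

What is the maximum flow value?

Computing max flow:
  Flow on (0->1): 5/5
  Flow on (0->3): 6/10
  Flow on (1->2): 3/3
  Flow on (1->4): 2/2
  Flow on (2->3): 3/6
  Flow on (3->4): 9/9
Maximum flow = 11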